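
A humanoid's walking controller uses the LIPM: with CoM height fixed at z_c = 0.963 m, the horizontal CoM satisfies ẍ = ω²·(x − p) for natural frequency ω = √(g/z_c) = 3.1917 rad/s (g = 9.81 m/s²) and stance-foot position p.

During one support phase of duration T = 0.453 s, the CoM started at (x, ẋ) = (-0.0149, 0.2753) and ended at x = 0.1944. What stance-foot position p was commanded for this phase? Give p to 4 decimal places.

p = -0.0442

ωT = 3.1917·0.453 = 1.445840; cosh(ωT) = 2.240483, sinh(ωT) = 2.004935
x(T) = p + (x₀−p)·cosh(ωT) + (ẋ₀/ω)·sinh(ωT) ⇒ p·(1 − cosh) = x(T) − x₀·cosh − (ẋ₀/ω)·sinh
numerator   = 0.1944 − (-0.0149)·2.240483 − (0.2753/3.1917)·2.004935 = 0.054848
denominator = 1 − 2.240483 = -1.240483
p = 0.054848 / -1.240483 = -0.0442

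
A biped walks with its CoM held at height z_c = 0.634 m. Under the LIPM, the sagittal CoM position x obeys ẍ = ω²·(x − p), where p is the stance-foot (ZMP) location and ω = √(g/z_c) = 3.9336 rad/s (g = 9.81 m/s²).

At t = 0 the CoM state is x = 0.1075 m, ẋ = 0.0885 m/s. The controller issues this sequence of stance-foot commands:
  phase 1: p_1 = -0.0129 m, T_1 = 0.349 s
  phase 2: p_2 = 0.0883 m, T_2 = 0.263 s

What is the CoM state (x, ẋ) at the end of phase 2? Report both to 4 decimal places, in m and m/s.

x = 0.7258, ẋ = 2.6143

phase 1: p=-0.0129, T=0.349, ωT=1.372826, cosh=2.099940, sinh=1.846550; start (x,ẋ)=(0.107500, 0.088500) → end (x,ẋ)=(0.281477, 1.060381)
phase 2: p=0.0883, T=0.263, ωT=1.034537, cosh=1.584597, sinh=1.229206; start (x,ẋ)=(0.281477, 1.060381) → end (x,ẋ)=(0.725765, 2.614327)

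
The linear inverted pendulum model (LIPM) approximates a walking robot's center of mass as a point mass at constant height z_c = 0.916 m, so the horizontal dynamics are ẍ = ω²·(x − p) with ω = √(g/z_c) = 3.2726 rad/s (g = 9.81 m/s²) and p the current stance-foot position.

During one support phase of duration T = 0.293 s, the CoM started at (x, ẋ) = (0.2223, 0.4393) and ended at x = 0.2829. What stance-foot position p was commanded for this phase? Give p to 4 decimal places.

ωT = 3.2726·0.293 = 0.958872; cosh(ωT) = 1.496038, sinh(ωT) = 1.112713
x(T) = p + (x₀−p)·cosh(ωT) + (ẋ₀/ω)·sinh(ωT) ⇒ p·(1 − cosh) = x(T) − x₀·cosh − (ẋ₀/ω)·sinh
numerator   = 0.2829 − (0.2223)·1.496038 − (0.4393/3.2726)·1.112713 = -0.199035
denominator = 1 − 1.496038 = -0.496038
p = -0.199035 / -0.496038 = 0.4012

p = 0.4012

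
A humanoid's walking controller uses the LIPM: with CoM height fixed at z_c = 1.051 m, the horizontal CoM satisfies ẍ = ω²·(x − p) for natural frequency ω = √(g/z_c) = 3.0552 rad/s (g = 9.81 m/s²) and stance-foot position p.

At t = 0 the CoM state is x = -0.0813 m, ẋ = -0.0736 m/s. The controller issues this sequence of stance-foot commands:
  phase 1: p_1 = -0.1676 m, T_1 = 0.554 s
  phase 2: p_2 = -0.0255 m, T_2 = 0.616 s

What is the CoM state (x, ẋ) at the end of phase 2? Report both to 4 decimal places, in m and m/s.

x = 0.6085, ẋ = 1.9936

phase 1: p=-0.1676, T=0.554, ωT=1.692581, cosh=2.808765, sinh=2.624721; start (x,ẋ)=(-0.081300, -0.073600) → end (x,ẋ)=(0.011567, 0.485319)
phase 2: p=-0.0255, T=0.616, ωT=1.882003, cosh=3.359465, sinh=3.207181; start (x,ẋ)=(0.011567, 0.485319) → end (x,ẋ)=(0.608485, 1.993612)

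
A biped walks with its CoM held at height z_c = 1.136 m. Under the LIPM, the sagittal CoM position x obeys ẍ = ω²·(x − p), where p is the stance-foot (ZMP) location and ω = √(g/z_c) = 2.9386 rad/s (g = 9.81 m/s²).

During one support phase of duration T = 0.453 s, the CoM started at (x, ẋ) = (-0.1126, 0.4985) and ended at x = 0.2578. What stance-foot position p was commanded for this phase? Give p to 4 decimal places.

p = -0.1826

ωT = 2.9386·0.453 = 1.331186; cosh(ωT) = 2.024847, sinh(ωT) = 1.760683
x(T) = p + (x₀−p)·cosh(ωT) + (ẋ₀/ω)·sinh(ωT) ⇒ p·(1 − cosh) = x(T) − x₀·cosh − (ẋ₀/ω)·sinh
numerator   = 0.2578 − (-0.1126)·2.024847 − (0.4985/2.9386)·1.760683 = 0.187118
denominator = 1 − 2.024847 = -1.024847
p = 0.187118 / -1.024847 = -0.1826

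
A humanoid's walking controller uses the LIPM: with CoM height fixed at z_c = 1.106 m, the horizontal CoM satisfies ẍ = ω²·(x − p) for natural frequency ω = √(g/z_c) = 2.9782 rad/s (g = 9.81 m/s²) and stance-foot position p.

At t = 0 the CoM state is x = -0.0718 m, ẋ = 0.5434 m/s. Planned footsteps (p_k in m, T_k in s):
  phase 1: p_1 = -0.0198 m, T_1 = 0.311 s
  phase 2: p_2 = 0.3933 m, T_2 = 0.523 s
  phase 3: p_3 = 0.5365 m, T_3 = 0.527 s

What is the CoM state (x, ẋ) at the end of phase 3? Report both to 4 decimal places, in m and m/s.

phase 1: p=-0.0198, T=0.311, ωT=0.926220, cosh=1.460498, sinh=1.064450; start (x,ẋ)=(-0.071800, 0.543400) → end (x,ẋ)=(0.098473, 0.628787)
phase 2: p=0.3933, T=0.523, ωT=1.557599, cosh=2.479024, sinh=2.268383; start (x,ẋ)=(0.098473, 0.628787) → end (x,ẋ)=(0.141339, -0.432986)
phase 3: p=0.5365, T=0.527, ωT=1.569511, cosh=2.506224, sinh=2.298077; start (x,ẋ)=(0.141339, -0.432986) → end (x,ẋ)=(-0.787967, -3.789690)

x = -0.7880, ẋ = -3.7897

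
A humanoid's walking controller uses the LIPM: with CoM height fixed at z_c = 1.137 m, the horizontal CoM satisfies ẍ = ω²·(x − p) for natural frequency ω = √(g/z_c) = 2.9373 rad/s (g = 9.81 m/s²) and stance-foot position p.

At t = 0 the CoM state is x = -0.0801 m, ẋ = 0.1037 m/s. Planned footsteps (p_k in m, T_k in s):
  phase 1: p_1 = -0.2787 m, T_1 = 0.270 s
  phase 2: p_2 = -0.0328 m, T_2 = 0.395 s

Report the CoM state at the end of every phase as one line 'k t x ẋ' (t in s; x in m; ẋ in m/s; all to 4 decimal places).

1 0.2700 0.0167 0.6507
2 0.6650 0.3727 1.3494

phase 1: p=-0.2787, T=0.270, ωT=0.793071, cosh=1.331313, sinh=0.878860; start (x,ẋ)=(-0.080100, 0.103700) → end (x,ẋ)=(0.016727, 0.650738)
phase 2: p=-0.0328, T=0.395, ωT=1.160234, cosh=1.752046, sinh=1.438633; start (x,ẋ)=(0.016727, 0.650738) → end (x,ẋ)=(0.372692, 1.349407)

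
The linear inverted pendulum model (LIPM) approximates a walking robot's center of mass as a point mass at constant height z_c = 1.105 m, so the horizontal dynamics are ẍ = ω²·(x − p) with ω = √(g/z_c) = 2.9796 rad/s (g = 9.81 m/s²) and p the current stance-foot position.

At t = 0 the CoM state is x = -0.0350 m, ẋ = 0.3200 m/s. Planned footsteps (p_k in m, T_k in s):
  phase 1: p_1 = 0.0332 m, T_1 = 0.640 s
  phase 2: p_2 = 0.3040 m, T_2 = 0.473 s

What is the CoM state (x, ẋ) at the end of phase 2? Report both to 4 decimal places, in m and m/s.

phase 1: p=0.0332, T=0.640, ωT=1.906944, cosh=3.440508, sinh=3.291975; start (x,ẋ)=(-0.035000, 0.320000) → end (x,ẋ)=(0.152105, 0.432005)
phase 2: p=0.3040, T=0.473, ωT=1.409351, cosh=2.168800, sinh=1.924498; start (x,ẋ)=(0.152105, 0.432005) → end (x,ẋ)=(0.253599, 0.065933)

x = 0.2536, ẋ = 0.0659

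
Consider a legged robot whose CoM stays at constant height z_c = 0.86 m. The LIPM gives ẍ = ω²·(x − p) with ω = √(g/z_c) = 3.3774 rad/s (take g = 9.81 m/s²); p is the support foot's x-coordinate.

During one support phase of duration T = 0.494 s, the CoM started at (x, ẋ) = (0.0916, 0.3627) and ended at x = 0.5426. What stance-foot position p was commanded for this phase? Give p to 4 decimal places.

ωT = 3.3774·0.494 = 1.668436; cosh(ωT) = 2.746203, sinh(ωT) = 2.557661
x(T) = p + (x₀−p)·cosh(ωT) + (ẋ₀/ω)·sinh(ωT) ⇒ p·(1 − cosh) = x(T) − x₀·cosh − (ẋ₀/ω)·sinh
numerator   = 0.5426 − (0.0916)·2.746203 − (0.3627/3.3774)·2.557661 = 0.016380
denominator = 1 − 2.746203 = -1.746203
p = 0.016380 / -1.746203 = -0.0094

p = -0.0094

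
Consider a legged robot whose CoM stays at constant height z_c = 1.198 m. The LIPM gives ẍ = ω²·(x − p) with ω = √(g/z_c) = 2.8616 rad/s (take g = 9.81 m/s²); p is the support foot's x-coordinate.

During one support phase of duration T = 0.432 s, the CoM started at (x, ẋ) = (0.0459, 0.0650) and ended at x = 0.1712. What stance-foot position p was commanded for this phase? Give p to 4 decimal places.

ωT = 2.8616·0.432 = 1.236211; cosh(ωT) = 1.866514, sinh(ωT) = 1.576031
x(T) = p + (x₀−p)·cosh(ωT) + (ẋ₀/ω)·sinh(ωT) ⇒ p·(1 − cosh) = x(T) − x₀·cosh − (ẋ₀/ω)·sinh
numerator   = 0.1712 − (0.0459)·1.866514 − (0.0650/2.8616)·1.576031 = 0.049728
denominator = 1 − 1.866514 = -0.866514
p = 0.049728 / -0.866514 = -0.0574

p = -0.0574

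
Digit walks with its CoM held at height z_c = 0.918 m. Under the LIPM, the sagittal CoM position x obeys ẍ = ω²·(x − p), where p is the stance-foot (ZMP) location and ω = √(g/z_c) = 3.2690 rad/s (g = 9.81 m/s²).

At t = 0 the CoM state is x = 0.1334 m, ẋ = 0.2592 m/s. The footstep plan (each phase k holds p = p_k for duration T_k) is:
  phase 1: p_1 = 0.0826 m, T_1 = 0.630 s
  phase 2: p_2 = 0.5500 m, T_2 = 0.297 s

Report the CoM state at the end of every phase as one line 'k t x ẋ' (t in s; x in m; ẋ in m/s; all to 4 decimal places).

phase 1: p=0.0826, T=0.630, ωT=2.059470, cosh=3.984667, sinh=3.857146; start (x,ẋ)=(0.133400, 0.259200) → end (x,ẋ)=(0.590855, 1.673363)
phase 2: p=0.5500, T=0.297, ωT=0.970893, cosh=1.509523, sinh=1.130778; start (x,ẋ)=(0.590855, 1.673363) → end (x,ẋ)=(1.190504, 2.677003)

1 0.6300 0.5909 1.6734
2 0.9270 1.1905 2.6770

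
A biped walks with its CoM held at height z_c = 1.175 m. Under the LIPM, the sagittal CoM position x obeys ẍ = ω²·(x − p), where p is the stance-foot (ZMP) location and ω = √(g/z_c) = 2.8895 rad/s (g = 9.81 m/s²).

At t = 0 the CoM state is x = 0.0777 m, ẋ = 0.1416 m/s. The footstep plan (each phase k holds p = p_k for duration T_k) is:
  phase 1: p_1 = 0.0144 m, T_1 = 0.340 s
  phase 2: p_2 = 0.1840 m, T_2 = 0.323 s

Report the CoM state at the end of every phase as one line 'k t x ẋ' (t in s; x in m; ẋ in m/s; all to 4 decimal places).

1 0.3400 0.1671 0.4256
2 0.6630 0.3175 0.5722

phase 1: p=0.0144, T=0.340, ωT=0.982430, cosh=1.522669, sinh=1.148269; start (x,ẋ)=(0.077700, 0.141600) → end (x,ẋ)=(0.167056, 0.425635)
phase 2: p=0.1840, T=0.323, ωT=0.933308, cosh=1.468079, sinh=1.074829; start (x,ẋ)=(0.167056, 0.425635) → end (x,ẋ)=(0.317451, 0.572242)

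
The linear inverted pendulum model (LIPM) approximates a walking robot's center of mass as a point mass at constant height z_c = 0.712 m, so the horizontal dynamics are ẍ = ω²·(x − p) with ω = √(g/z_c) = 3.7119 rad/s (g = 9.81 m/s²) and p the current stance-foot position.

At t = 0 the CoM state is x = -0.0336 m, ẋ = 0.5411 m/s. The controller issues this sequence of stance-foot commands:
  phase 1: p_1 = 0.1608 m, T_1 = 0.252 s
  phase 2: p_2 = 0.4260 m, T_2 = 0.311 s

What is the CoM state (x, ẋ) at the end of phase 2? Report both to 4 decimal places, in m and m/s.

x = -0.2540, ẋ = -2.0575

phase 1: p=0.1608, T=0.252, ωT=0.935399, cosh=1.470329, sinh=1.077900; start (x,ẋ)=(-0.033600, 0.541100) → end (x,ẋ)=(0.032098, 0.017790)
phase 2: p=0.4260, T=0.311, ωT=1.154401, cosh=1.743684, sinh=1.428438; start (x,ẋ)=(0.032098, 0.017790) → end (x,ẋ)=(-0.253994, -2.057534)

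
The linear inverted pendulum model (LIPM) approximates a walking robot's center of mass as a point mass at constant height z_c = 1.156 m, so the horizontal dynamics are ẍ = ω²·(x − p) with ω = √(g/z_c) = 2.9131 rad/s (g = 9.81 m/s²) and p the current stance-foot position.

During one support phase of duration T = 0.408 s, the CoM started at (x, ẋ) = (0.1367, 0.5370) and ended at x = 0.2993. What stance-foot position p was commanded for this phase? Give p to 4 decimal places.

ωT = 2.9131·0.408 = 1.188545; cosh(ωT) = 1.793483, sinh(ωT) = 1.488819
x(T) = p + (x₀−p)·cosh(ωT) + (ẋ₀/ω)·sinh(ωT) ⇒ p·(1 − cosh) = x(T) − x₀·cosh − (ẋ₀/ω)·sinh
numerator   = 0.2993 − (0.1367)·1.793483 − (0.5370/2.9131)·1.488819 = -0.220317
denominator = 1 − 1.793483 = -0.793483
p = -0.220317 / -0.793483 = 0.2777

p = 0.2777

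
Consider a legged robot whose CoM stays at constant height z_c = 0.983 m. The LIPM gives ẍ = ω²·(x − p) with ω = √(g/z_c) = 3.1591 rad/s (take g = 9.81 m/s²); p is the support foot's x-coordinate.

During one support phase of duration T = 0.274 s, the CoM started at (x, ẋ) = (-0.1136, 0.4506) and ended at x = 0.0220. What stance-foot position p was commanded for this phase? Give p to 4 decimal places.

p = -0.1039

ωT = 3.1591·0.274 = 0.865593; cosh(ωT) = 1.398609, sinh(ωT) = 0.977807
x(T) = p + (x₀−p)·cosh(ωT) + (ẋ₀/ω)·sinh(ωT) ⇒ p·(1 − cosh) = x(T) − x₀·cosh − (ẋ₀/ω)·sinh
numerator   = 0.0220 − (-0.1136)·1.398609 − (0.4506/3.1591)·0.977807 = 0.041412
denominator = 1 − 1.398609 = -0.398609
p = 0.041412 / -0.398609 = -0.1039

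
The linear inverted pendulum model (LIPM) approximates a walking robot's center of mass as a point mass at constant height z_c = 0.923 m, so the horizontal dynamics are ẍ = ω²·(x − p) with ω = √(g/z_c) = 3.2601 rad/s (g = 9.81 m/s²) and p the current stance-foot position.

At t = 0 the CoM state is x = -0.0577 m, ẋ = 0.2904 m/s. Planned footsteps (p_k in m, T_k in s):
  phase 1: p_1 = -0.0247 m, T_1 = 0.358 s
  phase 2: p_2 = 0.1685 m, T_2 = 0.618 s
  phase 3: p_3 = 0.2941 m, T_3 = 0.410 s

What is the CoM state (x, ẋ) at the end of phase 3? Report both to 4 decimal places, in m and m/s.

phase 1: p=-0.0247, T=0.358, ωT=1.167116, cosh=1.761988, sinh=1.450725; start (x,ẋ)=(-0.057700, 0.290400) → end (x,ẋ)=(0.046381, 0.355608)
phase 2: p=0.1685, T=0.618, ωT=2.014742, cosh=3.816073, sinh=3.682718; start (x,ẋ)=(0.046381, 0.355608) → end (x,ẋ)=(0.104190, -0.109144)
phase 3: p=0.2941, T=0.410, ωT=1.336641, cosh=2.034482, sinh=1.771755; start (x,ẋ)=(0.104190, -0.109144) → end (x,ẋ)=(-0.151585, -1.318991)

x = -0.1516, ẋ = -1.3190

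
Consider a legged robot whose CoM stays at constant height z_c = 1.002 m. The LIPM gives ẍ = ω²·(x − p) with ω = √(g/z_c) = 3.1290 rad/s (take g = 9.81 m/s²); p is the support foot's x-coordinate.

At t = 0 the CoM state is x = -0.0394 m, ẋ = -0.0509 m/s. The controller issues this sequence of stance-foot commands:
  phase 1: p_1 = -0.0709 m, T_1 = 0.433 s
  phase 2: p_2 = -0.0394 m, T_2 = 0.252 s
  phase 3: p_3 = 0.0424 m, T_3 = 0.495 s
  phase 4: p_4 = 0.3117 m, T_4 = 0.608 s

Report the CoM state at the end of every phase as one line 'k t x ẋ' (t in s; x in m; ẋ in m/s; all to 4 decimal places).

1 0.4330 -0.0352 0.0731
2 0.6850 -0.0135 0.1085
3 1.1800 -0.0171 -0.1260
4 1.7880 -0.9466 -3.8024

phase 1: p=-0.0709, T=0.433, ωT=1.354857, cosh=2.067095, sinh=1.809111; start (x,ẋ)=(-0.039400, -0.050900) → end (x,ẋ)=(-0.035216, 0.073097)
phase 2: p=-0.0394, T=0.252, ωT=0.788508, cosh=1.327317, sinh=0.872794; start (x,ẋ)=(-0.035216, 0.073097) → end (x,ẋ)=(-0.013456, 0.108451)
phase 3: p=0.0424, T=0.495, ωT=1.548855, cosh=2.459285, sinh=2.246794; start (x,ẋ)=(-0.013456, 0.108451) → end (x,ẋ)=(-0.017094, -0.125973)
phase 4: p=0.3117, T=0.608, ωT=1.902432, cosh=3.425690, sinh=3.276485; start (x,ẋ)=(-0.017094, -0.125973) → end (x,ẋ)=(-0.946555, -3.802374)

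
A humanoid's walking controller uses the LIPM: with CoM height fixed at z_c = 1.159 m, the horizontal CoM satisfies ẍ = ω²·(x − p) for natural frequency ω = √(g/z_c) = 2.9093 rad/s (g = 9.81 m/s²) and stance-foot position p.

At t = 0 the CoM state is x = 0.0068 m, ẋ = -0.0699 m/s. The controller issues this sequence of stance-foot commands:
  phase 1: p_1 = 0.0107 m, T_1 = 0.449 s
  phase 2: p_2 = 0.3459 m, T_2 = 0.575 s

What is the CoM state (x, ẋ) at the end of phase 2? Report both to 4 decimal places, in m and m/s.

x = -0.8526, ẋ = -3.3066

phase 1: p=0.0107, T=0.449, ωT=1.306276, cosh=1.981612, sinh=1.710785; start (x,ẋ)=(0.006800, -0.069900) → end (x,ẋ)=(-0.038132, -0.157926)
phase 2: p=0.3459, T=0.575, ωT=1.672847, cosh=2.757514, sinh=2.569802; start (x,ẋ)=(-0.038132, -0.157926) → end (x,ẋ)=(-0.852571, -3.306632)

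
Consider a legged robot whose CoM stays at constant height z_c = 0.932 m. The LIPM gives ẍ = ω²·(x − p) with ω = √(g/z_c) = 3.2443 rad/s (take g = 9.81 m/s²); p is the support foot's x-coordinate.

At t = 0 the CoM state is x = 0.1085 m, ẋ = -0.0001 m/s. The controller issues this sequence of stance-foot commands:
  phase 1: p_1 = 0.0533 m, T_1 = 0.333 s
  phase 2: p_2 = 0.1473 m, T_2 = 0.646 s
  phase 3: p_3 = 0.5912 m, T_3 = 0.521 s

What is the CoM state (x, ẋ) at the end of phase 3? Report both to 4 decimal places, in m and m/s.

x = 0.8564, ẋ = 1.1315

phase 1: p=0.0533, T=0.333, ωT=1.080352, cosh=1.642596, sinh=1.303120; start (x,ẋ)=(0.108500, -0.000100) → end (x,ẋ)=(0.143931, 0.233205)
phase 2: p=0.1473, T=0.646, ωT=2.095818, cosh=4.127529, sinh=4.004560; start (x,ẋ)=(0.143931, 0.233205) → end (x,ẋ)=(0.421249, 0.918794)
phase 3: p=0.5912, T=0.521, ωT=1.690280, cosh=2.802734, sinh=2.618266; start (x,ẋ)=(0.421249, 0.918794) → end (x,ẋ)=(0.856372, 1.131497)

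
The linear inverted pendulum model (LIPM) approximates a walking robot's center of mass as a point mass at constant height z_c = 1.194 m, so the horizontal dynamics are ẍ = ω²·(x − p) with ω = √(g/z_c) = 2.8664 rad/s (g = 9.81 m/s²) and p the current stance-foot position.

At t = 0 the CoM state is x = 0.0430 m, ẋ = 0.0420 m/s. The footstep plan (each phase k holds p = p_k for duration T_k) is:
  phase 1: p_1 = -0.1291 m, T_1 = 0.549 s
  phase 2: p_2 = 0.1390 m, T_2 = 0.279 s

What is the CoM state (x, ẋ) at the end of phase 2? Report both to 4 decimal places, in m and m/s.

phase 1: p=-0.1291, T=0.549, ωT=1.573654, cosh=2.515764, sinh=2.308478; start (x,ẋ)=(0.043000, 0.042000) → end (x,ẋ)=(0.337688, 1.244451)
phase 2: p=0.1390, T=0.279, ωT=0.799726, cosh=1.337191, sinh=0.887739; start (x,ẋ)=(0.337688, 1.244451) → end (x,ẋ)=(0.790097, 2.169654)

x = 0.7901, ẋ = 2.1697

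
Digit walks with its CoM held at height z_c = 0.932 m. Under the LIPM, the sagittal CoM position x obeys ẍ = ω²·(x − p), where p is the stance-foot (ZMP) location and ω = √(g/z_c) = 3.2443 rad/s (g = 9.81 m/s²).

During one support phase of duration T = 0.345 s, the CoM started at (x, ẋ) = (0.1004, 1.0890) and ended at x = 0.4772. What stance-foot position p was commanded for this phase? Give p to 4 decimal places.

p = 0.2191

ωT = 3.2443·0.345 = 1.119283; cosh(ωT) = 1.694586, sinh(ωT) = 1.368073
x(T) = p + (x₀−p)·cosh(ωT) + (ẋ₀/ω)·sinh(ωT) ⇒ p·(1 − cosh) = x(T) − x₀·cosh − (ẋ₀/ω)·sinh
numerator   = 0.4772 − (0.1004)·1.694586 − (1.0890/3.2443)·1.368073 = -0.152151
denominator = 1 − 1.694586 = -0.694586
p = -0.152151 / -0.694586 = 0.2191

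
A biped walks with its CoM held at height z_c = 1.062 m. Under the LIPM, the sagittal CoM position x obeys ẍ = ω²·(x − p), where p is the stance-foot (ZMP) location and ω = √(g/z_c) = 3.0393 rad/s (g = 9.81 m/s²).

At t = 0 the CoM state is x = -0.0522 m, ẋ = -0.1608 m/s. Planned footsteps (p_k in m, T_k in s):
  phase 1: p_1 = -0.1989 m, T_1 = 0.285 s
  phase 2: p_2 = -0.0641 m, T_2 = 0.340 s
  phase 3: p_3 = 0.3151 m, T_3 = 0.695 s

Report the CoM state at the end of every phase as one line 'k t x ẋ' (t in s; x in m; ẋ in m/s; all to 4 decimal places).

phase 1: p=-0.1989, T=0.285, ωT=0.866200, cosh=1.399203, sinh=0.978656; start (x,ẋ)=(-0.052200, -0.160800) → end (x,ẋ)=(-0.045415, 0.211357)
phase 2: p=-0.0641, T=0.340, ωT=1.033362, cosh=1.583154, sinh=1.227345; start (x,ẋ)=(-0.045415, 0.211357) → end (x,ẋ)=(0.050833, 0.404312)
phase 3: p=0.3151, T=0.695, ωT=2.112313, cosh=4.194152, sinh=4.073194; start (x,ẋ)=(0.050833, 0.404312) → end (x,ẋ)=(-0.251427, -1.575788)

1 0.2850 -0.0454 0.2114
2 0.6250 0.0508 0.4043
3 1.3200 -0.2514 -1.5758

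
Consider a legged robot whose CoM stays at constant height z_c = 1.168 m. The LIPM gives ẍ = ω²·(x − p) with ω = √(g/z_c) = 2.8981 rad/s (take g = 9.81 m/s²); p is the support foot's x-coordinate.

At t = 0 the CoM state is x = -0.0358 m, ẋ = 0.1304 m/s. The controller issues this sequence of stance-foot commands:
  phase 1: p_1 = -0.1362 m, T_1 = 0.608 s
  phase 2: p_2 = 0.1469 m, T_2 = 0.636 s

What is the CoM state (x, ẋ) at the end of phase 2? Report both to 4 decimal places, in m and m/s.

x = 1.9057, ẋ = 5.2227

phase 1: p=-0.1362, T=0.608, ωT=1.762045, cosh=2.998014, sinh=2.826321; start (x,ẋ)=(-0.035800, 0.130400) → end (x,ẋ)=(0.291971, 1.213313)
phase 2: p=0.1469, T=0.636, ωT=1.843192, cosh=3.237489, sinh=3.079178; start (x,ẋ)=(0.291971, 1.213313) → end (x,ẋ)=(1.905688, 5.222667)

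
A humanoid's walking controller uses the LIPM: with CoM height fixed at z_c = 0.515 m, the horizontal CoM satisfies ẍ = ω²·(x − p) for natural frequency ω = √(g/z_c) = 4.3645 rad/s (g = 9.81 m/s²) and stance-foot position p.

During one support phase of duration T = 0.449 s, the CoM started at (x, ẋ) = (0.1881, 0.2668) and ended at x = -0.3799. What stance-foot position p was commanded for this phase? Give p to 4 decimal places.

ωT = 4.3645·0.449 = 1.959660; cosh(ωT) = 3.618912, sinh(ωT) = 3.478006
x(T) = p + (x₀−p)·cosh(ωT) + (ẋ₀/ω)·sinh(ωT) ⇒ p·(1 − cosh) = x(T) − x₀·cosh − (ẋ₀/ω)·sinh
numerator   = -0.3799 − (0.1881)·3.618912 − (0.2668/4.3645)·3.478006 = -1.273226
denominator = 1 − 3.618912 = -2.618912
p = -1.273226 / -2.618912 = 0.4862

p = 0.4862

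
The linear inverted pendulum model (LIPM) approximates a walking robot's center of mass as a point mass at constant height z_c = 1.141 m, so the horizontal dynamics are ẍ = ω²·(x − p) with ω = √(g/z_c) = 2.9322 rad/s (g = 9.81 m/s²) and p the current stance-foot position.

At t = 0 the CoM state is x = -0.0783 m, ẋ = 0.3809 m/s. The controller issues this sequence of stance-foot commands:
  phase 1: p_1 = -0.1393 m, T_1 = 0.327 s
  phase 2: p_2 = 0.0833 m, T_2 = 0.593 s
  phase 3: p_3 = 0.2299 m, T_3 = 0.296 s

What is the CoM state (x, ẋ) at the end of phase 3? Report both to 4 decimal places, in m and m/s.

x = 1.8818, ẋ = 5.0780

phase 1: p=-0.1393, T=0.327, ωT=0.958829, cosh=1.495991, sinh=1.112650; start (x,ẋ)=(-0.078300, 0.380900) → end (x,ẋ)=(0.096491, 0.768836)
phase 2: p=0.0833, T=0.593, ωT=1.738795, cosh=2.933106, sinh=2.757374; start (x,ẋ)=(0.096491, 0.768836) → end (x,ẋ)=(0.844988, 2.361733)
phase 3: p=0.2299, T=0.296, ωT=0.867931, cosh=1.400899, sinh=0.981079; start (x,ẋ)=(0.844988, 2.361733) → end (x,ẋ)=(1.881784, 5.077985)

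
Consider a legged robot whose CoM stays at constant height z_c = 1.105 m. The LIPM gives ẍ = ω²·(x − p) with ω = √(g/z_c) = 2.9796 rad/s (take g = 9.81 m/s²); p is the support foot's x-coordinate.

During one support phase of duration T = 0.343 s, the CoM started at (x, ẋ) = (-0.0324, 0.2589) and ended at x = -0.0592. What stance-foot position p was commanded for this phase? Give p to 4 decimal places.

p = 0.1993

ωT = 2.9796·0.343 = 1.022003; cosh(ωT) = 1.569314, sinh(ωT) = 1.209441
x(T) = p + (x₀−p)·cosh(ωT) + (ẋ₀/ω)·sinh(ωT) ⇒ p·(1 − cosh) = x(T) − x₀·cosh − (ẋ₀/ω)·sinh
numerator   = -0.0592 − (-0.0324)·1.569314 − (0.2589/2.9796)·1.209441 = -0.113444
denominator = 1 − 1.569314 = -0.569314
p = -0.113444 / -0.569314 = 0.1993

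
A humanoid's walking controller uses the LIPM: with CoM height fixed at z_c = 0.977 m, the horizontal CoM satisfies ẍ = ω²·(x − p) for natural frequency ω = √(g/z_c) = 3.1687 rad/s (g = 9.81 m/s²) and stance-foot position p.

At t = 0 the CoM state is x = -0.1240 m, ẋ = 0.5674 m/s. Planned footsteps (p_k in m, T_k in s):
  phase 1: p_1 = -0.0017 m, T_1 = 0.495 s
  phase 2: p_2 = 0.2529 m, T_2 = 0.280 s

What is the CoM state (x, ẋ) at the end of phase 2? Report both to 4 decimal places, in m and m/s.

phase 1: p=-0.0017, T=0.495, ωT=1.568506, cosh=2.503915, sinh=2.295559; start (x,ẋ)=(-0.124000, 0.567400) → end (x,ẋ)=(0.103123, 0.531119)
phase 2: p=0.2529, T=0.280, ωT=0.887236, cosh=1.420100, sinh=1.008308; start (x,ẋ)=(0.103123, 0.531119) → end (x,ẋ)=(0.209208, 0.275701)

x = 0.2092, ẋ = 0.2757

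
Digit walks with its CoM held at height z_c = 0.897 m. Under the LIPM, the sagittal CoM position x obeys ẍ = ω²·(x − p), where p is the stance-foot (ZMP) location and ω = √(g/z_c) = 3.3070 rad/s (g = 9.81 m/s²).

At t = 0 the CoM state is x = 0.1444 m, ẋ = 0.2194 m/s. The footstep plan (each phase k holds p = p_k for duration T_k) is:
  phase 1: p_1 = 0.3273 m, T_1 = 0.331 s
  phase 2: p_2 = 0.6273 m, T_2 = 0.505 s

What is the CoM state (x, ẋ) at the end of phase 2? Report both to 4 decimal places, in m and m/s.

phase 1: p=0.3273, T=0.331, ωT=1.094617, cosh=1.661353, sinh=1.326685; start (x,ẋ)=(0.144400, 0.219400) → end (x,ẋ)=(0.111456, -0.437945)
phase 2: p=0.6273, T=0.505, ωT=1.670035, cosh=2.750297, sinh=2.562057; start (x,ẋ)=(0.111456, -0.437945) → end (x,ẋ)=(-1.130716, -5.575079)

x = -1.1307, ẋ = -5.5751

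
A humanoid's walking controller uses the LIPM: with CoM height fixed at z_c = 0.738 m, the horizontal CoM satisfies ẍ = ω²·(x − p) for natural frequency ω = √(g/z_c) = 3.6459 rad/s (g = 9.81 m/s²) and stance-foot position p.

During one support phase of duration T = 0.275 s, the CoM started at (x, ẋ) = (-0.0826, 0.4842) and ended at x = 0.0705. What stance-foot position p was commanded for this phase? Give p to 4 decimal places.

p = -0.0762

ωT = 3.6459·0.275 = 1.002623; cosh(ωT) = 1.546168, sinh(ωT) = 1.179252
x(T) = p + (x₀−p)·cosh(ωT) + (ẋ₀/ω)·sinh(ωT) ⇒ p·(1 − cosh) = x(T) − x₀·cosh − (ẋ₀/ω)·sinh
numerator   = 0.0705 − (-0.0826)·1.546168 − (0.4842/3.6459)·1.179252 = 0.041601
denominator = 1 − 1.546168 = -0.546168
p = 0.041601 / -0.546168 = -0.0762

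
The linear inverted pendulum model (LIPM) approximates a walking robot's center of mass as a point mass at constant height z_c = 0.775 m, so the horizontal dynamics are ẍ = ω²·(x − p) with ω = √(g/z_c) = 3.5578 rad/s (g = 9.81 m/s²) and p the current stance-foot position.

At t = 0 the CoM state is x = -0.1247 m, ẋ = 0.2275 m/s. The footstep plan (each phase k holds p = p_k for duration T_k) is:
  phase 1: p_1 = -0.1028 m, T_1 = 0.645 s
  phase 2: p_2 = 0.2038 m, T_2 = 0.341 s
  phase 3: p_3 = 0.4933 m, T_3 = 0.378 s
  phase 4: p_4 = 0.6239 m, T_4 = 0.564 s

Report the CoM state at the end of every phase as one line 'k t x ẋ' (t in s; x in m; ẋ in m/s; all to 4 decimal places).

phase 1: p=-0.1028, T=0.645, ωT=2.294781, cosh=5.011523, sinh=4.910740; start (x,ẋ)=(-0.124700, 0.227500) → end (x,ẋ)=(0.101460, 0.757497)
phase 2: p=0.2038, T=0.341, ωT=1.213210, cosh=1.830754, sinh=1.533512; start (x,ẋ)=(0.101460, 0.757497) → end (x,ẋ)=(0.342943, 0.828431)
phase 3: p=0.4933, T=0.378, ωT=1.344848, cosh=2.049092, sinh=1.788513; start (x,ẋ)=(0.342943, 0.828431) → end (x,ẋ)=(0.601659, 0.740787)
phase 4: p=0.6239, T=0.564, ωT=2.006599, cosh=3.786212, sinh=3.651767; start (x,ẋ)=(0.601659, 0.740787) → end (x,ẋ)=(1.300045, 2.515821)

1 0.6450 0.1015 0.7575
2 0.9860 0.3429 0.8284
3 1.3640 0.6017 0.7408
4 1.9280 1.3000 2.5158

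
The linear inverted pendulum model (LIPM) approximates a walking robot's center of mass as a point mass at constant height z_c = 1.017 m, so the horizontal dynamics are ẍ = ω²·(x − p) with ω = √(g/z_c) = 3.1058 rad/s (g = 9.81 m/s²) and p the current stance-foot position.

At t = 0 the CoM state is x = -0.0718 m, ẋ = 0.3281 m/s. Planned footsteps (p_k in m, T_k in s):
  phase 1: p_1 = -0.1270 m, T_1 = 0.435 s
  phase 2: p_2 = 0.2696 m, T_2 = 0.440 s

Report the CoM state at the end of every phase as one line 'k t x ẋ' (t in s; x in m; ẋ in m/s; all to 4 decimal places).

1 0.4350 0.1770 0.9847
2 0.8750 0.6575 1.5293

phase 1: p=-0.1270, T=0.435, ωT=1.351023, cosh=2.060174, sinh=1.801199; start (x,ẋ)=(-0.071800, 0.328100) → end (x,ẋ)=(0.177002, 0.984741)
phase 2: p=0.2696, T=0.440, ωT=1.366552, cosh=2.088395, sinh=1.833410; start (x,ẋ)=(0.177002, 0.984741) → end (x,ẋ)=(0.657530, 1.529258)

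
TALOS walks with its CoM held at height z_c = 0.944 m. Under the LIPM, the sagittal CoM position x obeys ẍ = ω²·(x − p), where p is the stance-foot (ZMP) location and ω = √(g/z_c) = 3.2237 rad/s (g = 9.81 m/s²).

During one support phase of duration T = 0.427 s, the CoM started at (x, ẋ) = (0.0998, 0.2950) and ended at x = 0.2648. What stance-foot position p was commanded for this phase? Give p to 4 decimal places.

p = 0.1040

ωT = 3.2237·0.427 = 1.376520; cosh(ωT) = 2.106774, sinh(ωT) = 1.854319
x(T) = p + (x₀−p)·cosh(ωT) + (ẋ₀/ω)·sinh(ωT) ⇒ p·(1 − cosh) = x(T) − x₀·cosh − (ẋ₀/ω)·sinh
numerator   = 0.2648 − (0.0998)·2.106774 − (0.2950/3.2237)·1.854319 = -0.115144
denominator = 1 − 2.106774 = -1.106774
p = -0.115144 / -1.106774 = 0.1040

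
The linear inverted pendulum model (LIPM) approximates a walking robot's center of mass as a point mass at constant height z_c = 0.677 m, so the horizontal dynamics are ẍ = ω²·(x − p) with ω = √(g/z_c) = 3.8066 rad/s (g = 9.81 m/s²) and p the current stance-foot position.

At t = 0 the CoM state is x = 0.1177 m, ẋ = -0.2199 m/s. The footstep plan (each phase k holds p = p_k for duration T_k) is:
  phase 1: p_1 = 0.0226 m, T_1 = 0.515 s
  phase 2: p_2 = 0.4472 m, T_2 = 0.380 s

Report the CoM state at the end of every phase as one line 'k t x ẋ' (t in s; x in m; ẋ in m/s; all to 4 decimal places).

phase 1: p=0.0226, T=0.515, ωT=1.960399, cosh=3.621481, sinh=3.480679; start (x,ẋ)=(0.117700, -0.219900) → end (x,ẋ)=(0.165931, 0.463669)
phase 2: p=0.4472, T=0.380, ωT=1.446508, cosh=2.241822, sinh=2.006431; start (x,ẋ)=(0.165931, 0.463669) → end (x,ẋ)=(0.061041, -1.108783)

1 0.5150 0.1659 0.4637
2 0.8950 0.0610 -1.1088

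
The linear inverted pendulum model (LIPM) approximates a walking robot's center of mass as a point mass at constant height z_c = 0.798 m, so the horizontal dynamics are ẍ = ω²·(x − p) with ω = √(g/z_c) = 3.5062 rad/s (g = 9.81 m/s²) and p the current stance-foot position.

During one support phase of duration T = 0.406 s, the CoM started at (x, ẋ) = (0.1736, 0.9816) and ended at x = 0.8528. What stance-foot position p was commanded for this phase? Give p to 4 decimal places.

ωT = 3.5062·0.406 = 1.423517; cosh(ωT) = 2.196281, sinh(ωT) = 1.955416
x(T) = p + (x₀−p)·cosh(ωT) + (ẋ₀/ω)·sinh(ωT) ⇒ p·(1 − cosh) = x(T) − x₀·cosh − (ẋ₀/ω)·sinh
numerator   = 0.8528 − (0.1736)·2.196281 − (0.9816/3.5062)·1.955416 = -0.075915
denominator = 1 − 2.196281 = -1.196281
p = -0.075915 / -1.196281 = 0.0635

p = 0.0635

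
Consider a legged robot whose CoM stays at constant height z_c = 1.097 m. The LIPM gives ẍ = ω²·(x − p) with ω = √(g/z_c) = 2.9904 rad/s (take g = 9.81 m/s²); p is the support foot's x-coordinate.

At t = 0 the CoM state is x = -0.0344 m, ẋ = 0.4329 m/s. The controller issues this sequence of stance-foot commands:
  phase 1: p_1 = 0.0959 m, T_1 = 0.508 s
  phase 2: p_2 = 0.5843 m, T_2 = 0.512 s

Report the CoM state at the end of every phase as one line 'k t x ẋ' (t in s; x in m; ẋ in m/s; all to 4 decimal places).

1 0.5080 0.0988 0.1888
2 1.0200 -0.4513 -2.7420

phase 1: p=0.0959, T=0.508, ωT=1.519123, cosh=2.393561, sinh=2.174657; start (x,ẋ)=(-0.034400, 0.432900) → end (x,ẋ)=(0.098829, 0.188819)
phase 2: p=0.5843, T=0.512, ωT=1.531085, cosh=2.419745, sinh=2.203444; start (x,ẋ)=(0.098829, 0.188819) → end (x,ẋ)=(-0.451286, -2.741958)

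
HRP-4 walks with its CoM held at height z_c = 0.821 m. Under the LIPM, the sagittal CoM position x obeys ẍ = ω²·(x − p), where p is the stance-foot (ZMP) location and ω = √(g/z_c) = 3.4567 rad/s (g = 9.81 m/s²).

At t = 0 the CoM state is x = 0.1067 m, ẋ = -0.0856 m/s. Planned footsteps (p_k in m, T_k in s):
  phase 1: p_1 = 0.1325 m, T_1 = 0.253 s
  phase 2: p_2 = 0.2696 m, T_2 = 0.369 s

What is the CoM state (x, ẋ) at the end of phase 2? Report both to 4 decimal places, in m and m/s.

phase 1: p=0.1325, T=0.253, ωT=0.874545, cosh=1.407418, sinh=0.990366; start (x,ẋ)=(0.106700, -0.085600) → end (x,ẋ)=(0.071664, -0.208799)
phase 2: p=0.2696, T=0.369, ωT=1.275522, cosh=1.929928, sinh=1.650643; start (x,ẋ)=(0.071664, -0.208799) → end (x,ẋ)=(-0.212108, -1.532347)

x = -0.2121, ẋ = -1.5323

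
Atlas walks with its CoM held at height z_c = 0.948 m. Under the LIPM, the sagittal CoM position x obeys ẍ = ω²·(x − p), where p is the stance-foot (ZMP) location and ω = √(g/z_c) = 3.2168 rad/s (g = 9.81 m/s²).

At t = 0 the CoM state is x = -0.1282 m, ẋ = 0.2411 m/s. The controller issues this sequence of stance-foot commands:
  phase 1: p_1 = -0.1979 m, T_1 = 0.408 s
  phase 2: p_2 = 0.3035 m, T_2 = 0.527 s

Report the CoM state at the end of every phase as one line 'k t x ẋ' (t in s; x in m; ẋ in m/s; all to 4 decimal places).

phase 1: p=-0.1979, T=0.408, ωT=1.312454, cosh=1.992220, sinh=1.723061; start (x,ẋ)=(-0.128200, 0.241100) → end (x,ẋ)=(0.070102, 0.866653)
phase 2: p=0.3035, T=0.527, ωT=1.695254, cosh=2.815790, sinh=2.632237; start (x,ẋ)=(0.070102, 0.866653) → end (x,ẋ)=(0.355463, 0.464041)

1 0.4080 0.0701 0.8667
2 0.9350 0.3555 0.4640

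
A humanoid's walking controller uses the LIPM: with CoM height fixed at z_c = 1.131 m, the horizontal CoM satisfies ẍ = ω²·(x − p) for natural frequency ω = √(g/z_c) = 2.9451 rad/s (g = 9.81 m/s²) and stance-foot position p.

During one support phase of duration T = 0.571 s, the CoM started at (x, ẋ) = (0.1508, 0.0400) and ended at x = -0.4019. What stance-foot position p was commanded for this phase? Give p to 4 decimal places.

ωT = 2.9451·0.571 = 1.681652; cosh(ωT) = 2.780247, sinh(ωT) = 2.594181
x(T) = p + (x₀−p)·cosh(ωT) + (ẋ₀/ω)·sinh(ωT) ⇒ p·(1 − cosh) = x(T) − x₀·cosh − (ẋ₀/ω)·sinh
numerator   = -0.4019 − (0.1508)·2.780247 − (0.0400/2.9451)·2.594181 = -0.856395
denominator = 1 − 2.780247 = -1.780247
p = -0.856395 / -1.780247 = 0.4811

p = 0.4811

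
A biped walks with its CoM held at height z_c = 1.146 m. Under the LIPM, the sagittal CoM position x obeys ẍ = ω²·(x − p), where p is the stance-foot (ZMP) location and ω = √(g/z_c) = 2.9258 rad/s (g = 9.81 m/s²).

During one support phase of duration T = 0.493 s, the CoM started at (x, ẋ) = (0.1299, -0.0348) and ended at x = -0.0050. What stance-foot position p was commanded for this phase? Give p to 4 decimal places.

ωT = 2.9258·0.493 = 1.442419; cosh(ωT) = 2.233637, sinh(ωT) = 1.997282
x(T) = p + (x₀−p)·cosh(ωT) + (ẋ₀/ω)·sinh(ωT) ⇒ p·(1 − cosh) = x(T) − x₀·cosh − (ẋ₀/ω)·sinh
numerator   = -0.0050 − (0.1299)·2.233637 − (-0.0348/2.9258)·1.997282 = -0.271393
denominator = 1 − 2.233637 = -1.233637
p = -0.271393 / -1.233637 = 0.2200

p = 0.2200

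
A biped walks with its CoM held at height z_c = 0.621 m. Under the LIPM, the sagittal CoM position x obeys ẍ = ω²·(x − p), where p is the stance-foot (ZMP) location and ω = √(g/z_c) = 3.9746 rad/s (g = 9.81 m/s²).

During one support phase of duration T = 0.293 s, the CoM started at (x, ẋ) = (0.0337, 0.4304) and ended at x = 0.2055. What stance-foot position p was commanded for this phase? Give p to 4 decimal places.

p = 0.0137

ωT = 3.9746·0.293 = 1.164558; cosh(ωT) = 1.758283, sinh(ωT) = 1.446222
x(T) = p + (x₀−p)·cosh(ωT) + (ẋ₀/ω)·sinh(ωT) ⇒ p·(1 − cosh) = x(T) − x₀·cosh − (ẋ₀/ω)·sinh
numerator   = 0.2055 − (0.0337)·1.758283 − (0.4304/3.9746)·1.446222 = -0.010362
denominator = 1 − 1.758283 = -0.758283
p = -0.010362 / -0.758283 = 0.0137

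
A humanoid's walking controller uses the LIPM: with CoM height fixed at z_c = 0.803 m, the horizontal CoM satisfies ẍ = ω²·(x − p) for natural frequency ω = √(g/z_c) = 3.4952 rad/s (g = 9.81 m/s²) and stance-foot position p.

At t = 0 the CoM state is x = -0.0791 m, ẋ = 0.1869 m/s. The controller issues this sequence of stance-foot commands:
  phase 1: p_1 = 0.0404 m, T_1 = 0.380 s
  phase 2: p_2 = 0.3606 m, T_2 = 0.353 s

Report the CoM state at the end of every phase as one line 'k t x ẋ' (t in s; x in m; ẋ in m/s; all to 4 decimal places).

1 0.3800 -0.1071 -0.3554
2 0.7330 -0.6704 -3.2311

phase 1: p=0.0404, T=0.380, ωT=1.328176, cosh=2.019557, sinh=1.754596; start (x,ẋ)=(-0.079100, 0.186900) → end (x,ẋ)=(-0.107113, -0.355398)
phase 2: p=0.3606, T=0.353, ωT=1.233806, cosh=1.862728, sinh=1.571546; start (x,ẋ)=(-0.107113, -0.355398) → end (x,ẋ)=(-0.670420, -3.231095)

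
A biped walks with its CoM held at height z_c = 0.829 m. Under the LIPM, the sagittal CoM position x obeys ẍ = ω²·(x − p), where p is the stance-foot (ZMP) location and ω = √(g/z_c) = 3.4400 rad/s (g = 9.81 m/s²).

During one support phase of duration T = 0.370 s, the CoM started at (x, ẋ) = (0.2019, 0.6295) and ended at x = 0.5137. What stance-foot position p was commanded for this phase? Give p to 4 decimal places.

p = 0.1903

ωT = 3.4400·0.370 = 1.272800; cosh(ωT) = 1.925442, sinh(ωT) = 1.645395
x(T) = p + (x₀−p)·cosh(ωT) + (ẋ₀/ω)·sinh(ωT) ⇒ p·(1 − cosh) = x(T) − x₀·cosh − (ẋ₀/ω)·sinh
numerator   = 0.5137 − (0.2019)·1.925442 − (0.6295/3.4400)·1.645395 = -0.176144
denominator = 1 − 1.925442 = -0.925442
p = -0.176144 / -0.925442 = 0.1903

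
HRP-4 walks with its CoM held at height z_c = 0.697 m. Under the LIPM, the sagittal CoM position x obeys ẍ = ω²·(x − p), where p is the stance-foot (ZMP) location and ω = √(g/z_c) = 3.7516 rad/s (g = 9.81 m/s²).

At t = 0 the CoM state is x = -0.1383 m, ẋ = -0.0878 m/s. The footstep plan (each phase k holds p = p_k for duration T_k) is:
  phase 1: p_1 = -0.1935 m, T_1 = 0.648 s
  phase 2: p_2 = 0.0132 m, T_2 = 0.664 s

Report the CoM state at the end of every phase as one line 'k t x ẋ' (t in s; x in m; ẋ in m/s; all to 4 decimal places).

phase 1: p=-0.1935, T=0.648, ωT=2.431037, cosh=5.729305, sinh=5.641360; start (x,ẋ)=(-0.138300, -0.087800) → end (x,ẋ)=(-0.009269, 0.665227)
phase 2: p=0.0132, T=0.664, ωT=2.491062, cosh=6.078459, sinh=5.995637; start (x,ẋ)=(-0.009269, 0.665227) → end (x,ẋ)=(0.939758, 3.538152)

1 0.6480 -0.0093 0.6652
2 1.3120 0.9398 3.5382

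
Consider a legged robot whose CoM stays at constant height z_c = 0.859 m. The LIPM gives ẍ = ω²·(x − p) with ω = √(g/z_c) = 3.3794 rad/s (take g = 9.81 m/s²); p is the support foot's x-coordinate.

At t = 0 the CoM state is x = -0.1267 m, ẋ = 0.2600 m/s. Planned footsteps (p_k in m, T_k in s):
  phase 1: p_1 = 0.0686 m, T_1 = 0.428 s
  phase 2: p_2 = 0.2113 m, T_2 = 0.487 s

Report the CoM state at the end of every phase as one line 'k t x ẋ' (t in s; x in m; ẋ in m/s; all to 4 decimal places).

phase 1: p=0.0686, T=0.428, ωT=1.446383, cosh=2.241572, sinh=2.006152; start (x,ẋ)=(-0.126700, 0.260000) → end (x,ẋ)=(-0.214832, -0.741245)
phase 2: p=0.2113, T=0.487, ωT=1.645768, cosh=2.688927, sinh=2.496062; start (x,ẋ)=(-0.214832, -0.741245) → end (x,ẋ)=(-1.482030, -5.587662)

1 0.4280 -0.2148 -0.7412
2 0.9150 -1.4820 -5.5877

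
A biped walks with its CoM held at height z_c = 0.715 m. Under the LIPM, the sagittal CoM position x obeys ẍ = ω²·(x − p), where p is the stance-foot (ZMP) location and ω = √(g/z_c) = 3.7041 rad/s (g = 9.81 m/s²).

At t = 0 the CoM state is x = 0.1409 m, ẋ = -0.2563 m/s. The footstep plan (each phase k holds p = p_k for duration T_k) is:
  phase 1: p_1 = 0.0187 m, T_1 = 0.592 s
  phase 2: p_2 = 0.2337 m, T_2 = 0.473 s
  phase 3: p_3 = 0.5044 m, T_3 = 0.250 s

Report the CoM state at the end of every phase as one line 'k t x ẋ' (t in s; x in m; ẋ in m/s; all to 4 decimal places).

1 0.5920 0.2669 0.8401
2 1.0650 0.9664 2.8385
3 1.3150 1.9946 5.9663

phase 1: p=0.0187, T=0.592, ωT=2.192827, cosh=4.536056, sinh=4.424455; start (x,ẋ)=(0.140900, -0.256300) → end (x,ẋ)=(0.266862, 0.840099)
phase 2: p=0.2337, T=0.473, ωT=1.752039, cosh=2.969885, sinh=2.796465; start (x,ẋ)=(0.266862, 0.840099) → end (x,ẋ)=(0.966432, 2.838502)
phase 3: p=0.5044, T=0.250, ωT=0.926025, cosh=1.460290, sinh=1.064165; start (x,ẋ)=(0.966432, 2.838502) → end (x,ẋ)=(1.994585, 5.966262)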